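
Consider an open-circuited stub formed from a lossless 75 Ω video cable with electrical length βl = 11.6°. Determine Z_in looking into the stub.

tan(βl) = 0.205
For an open-circuited stub, Z_in = −jZ_0·cot(βl) = −jZ_0/tan(βl)

Z_in ≈ −j365 Ω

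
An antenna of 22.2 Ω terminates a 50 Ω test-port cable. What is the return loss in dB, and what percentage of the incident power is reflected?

Γ = (22.2 − 50)/(22.2 + 50) = -0.385
RL = −20·log₁₀(0.385) = 8.29 dB
P_refl/P_inc = |Γ|² = 0.148

RL ≈ 8.29 dB; 14.8% of incident power reflected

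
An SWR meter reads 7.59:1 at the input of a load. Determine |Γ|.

|Γ| = (S − 1)/(S + 1) = (7.59 − 1)/(7.59 + 1) = 6.59/8.59

|Γ| ≈ 0.767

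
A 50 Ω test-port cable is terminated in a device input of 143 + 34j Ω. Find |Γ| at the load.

Γ = (Z_L − Z_0)/(Z_L + Z_0) = (93 + j34)/(193 + j34)
|Γ| = 99/196

|Γ| ≈ 0.505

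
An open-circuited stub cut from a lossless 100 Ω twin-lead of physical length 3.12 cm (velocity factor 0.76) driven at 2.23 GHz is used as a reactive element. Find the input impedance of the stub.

Z_in ≈ +j36.1 Ω

λ = v/f = 0.76·c / 2.23 GHz = 0.102 m
βl = 2π·l/λ = 2π × 0.305 = 110°
tan(βl) = -2.77
For an open-circuited stub, Z_in = −jZ_0·cot(βl) = −jZ_0/tan(βl)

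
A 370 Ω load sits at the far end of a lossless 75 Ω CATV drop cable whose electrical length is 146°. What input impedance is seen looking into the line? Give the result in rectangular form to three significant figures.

Z_in ≈ 44.6 + j97.8 Ω

tan(βl) = tan(146°) = -0.675
Z_in = Z_0·(Z_L + jZ_0·tanβl)/(Z_0 + jZ_L·tanβl)
     = 75·(370 − j50.6)/(75 − j250)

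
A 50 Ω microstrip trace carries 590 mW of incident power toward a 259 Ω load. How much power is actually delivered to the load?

P_delivered ≈ 320 mW

Γ = (259 − 50)/(259 + 50) = 0.676
|Γ|² = 0.457
P_refl = |Γ|²·P_inc = 270 mW, P_del = (1 − |Γ|²)·P_inc = 320 mW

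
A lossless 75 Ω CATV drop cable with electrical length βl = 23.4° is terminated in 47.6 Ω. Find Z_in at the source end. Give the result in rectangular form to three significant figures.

Z_in ≈ 52.5 + j18 Ω

tan(βl) = tan(23.4°) = 0.433
Z_in = Z_0·(Z_L + jZ_0·tanβl)/(Z_0 + jZ_L·tanβl)
     = 75·(47.6 + j32.5)/(75 + j20.6)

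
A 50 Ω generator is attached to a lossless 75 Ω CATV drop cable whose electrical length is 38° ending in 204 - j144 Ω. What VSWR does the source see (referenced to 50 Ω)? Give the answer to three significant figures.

tan(βl) = 0.781
Z_in = Z_0·(Z_L + jZ_0·tanβl)/(Z_0 + jZ_L·tanβl) = 30.5 − j60.1 Ω
Γ_s = (Z_in − Z_s)/(Z_in + Z_s) = (-19.5 − j60.1)/(80.5 − j60.1), |Γ_s| = 0.629
VSWR = (1 + |Γ_s|)/(1 − |Γ_s|)

VSWR ≈ 4.39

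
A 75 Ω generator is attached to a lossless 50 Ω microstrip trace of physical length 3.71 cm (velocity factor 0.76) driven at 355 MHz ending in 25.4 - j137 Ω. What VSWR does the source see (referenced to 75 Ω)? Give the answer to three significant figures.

λ = v/f = 0.76·c / 355 MHz = 0.642 m
βl = 2π·l/λ = 2π × 0.0578 = 20.8°
tan(βl) = 0.38
Z_in = Z_0·(Z_L + jZ_0·tanβl)/(Z_0 + jZ_L·tanβl) = 6.92 − j58.5 Ω
Γ_s = (Z_in − Z_s)/(Z_in + Z_s) = (-68.1 − j58.5)/(81.9 − j58.5), |Γ_s| = 0.892
VSWR = (1 + |Γ_s|)/(1 − |Γ_s|)

VSWR ≈ 17.5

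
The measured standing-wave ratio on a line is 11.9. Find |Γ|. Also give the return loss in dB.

|Γ| = (S − 1)/(S + 1) = (11.9 − 1)/(11.9 + 1) = 10.9/12.9
RL = −20·log₁₀|Γ| = −20·log₁₀(0.845)

|Γ| ≈ 0.845; return loss ≈ 1.46 dB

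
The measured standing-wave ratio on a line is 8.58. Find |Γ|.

|Γ| ≈ 0.791

|Γ| = (S − 1)/(S + 1) = (8.58 − 1)/(8.58 + 1) = 7.58/9.58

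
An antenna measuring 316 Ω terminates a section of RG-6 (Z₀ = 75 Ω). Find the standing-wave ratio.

VSWR ≈ 4.21

Γ = (316 − 75)/(316 + 75) = 0.616
VSWR = (1 + 0.616)/(1 − 0.616)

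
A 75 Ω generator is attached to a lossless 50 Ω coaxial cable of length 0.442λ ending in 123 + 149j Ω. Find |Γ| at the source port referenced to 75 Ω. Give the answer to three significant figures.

|Γ| ≈ 0.704

βl = 2π × 0.442 = 159°
tan(βl) = -0.381
Z_in = Z_0·(Z_L + jZ_0·tanβl)/(Z_0 + jZ_L·tanβl) = 25.9 + j72.2 Ω
Γ_s = (Z_in − Z_s)/(Z_in + Z_s) = (-49.1 + j72.2)/(101 + j72.2), |Γ_s| = 0.704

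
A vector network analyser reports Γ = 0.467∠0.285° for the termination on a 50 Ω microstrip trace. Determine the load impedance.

Z_L = Z_0·(1 + Γ)/(1 − Γ) = 50·(1.47 + j0.00232)/(0.533 − j0.00232)

Z_L ≈ 138 + j0.818 Ω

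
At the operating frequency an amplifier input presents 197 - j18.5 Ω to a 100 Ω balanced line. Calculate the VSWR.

Γ = (Z_L − Z_0)/(Z_L + Z_0) = (97 − j18.5)/(297 − j18.5)
|Γ| = 98.7/298 = 0.332
VSWR = (1 + |Γ|)/(1 − |Γ|) = 1.33/0.668

VSWR ≈ 1.99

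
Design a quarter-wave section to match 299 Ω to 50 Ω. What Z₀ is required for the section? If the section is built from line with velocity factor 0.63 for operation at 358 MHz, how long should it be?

Z_qwt = √(Z_0·R_L) = √(50 × 299) = √14950
λ = 0.63·c/f = 0.528 m, so l = λ/4 = 0.132 m

Z_qwt ≈ 122 Ω; length ≈ 13.2 cm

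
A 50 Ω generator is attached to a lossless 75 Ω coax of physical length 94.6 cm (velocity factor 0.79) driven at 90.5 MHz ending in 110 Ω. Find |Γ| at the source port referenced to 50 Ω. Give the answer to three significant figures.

λ = v/f = 0.79·c / 90.5 MHz = 2.62 m
βl = 2π·l/λ = 2π × 0.361 = 130°
tan(βl) = -1.19
Z_in = Z_0·(Z_L + jZ_0·tanβl)/(Z_0 + jZ_L·tanβl) = 65.7 + j25.4 Ω
Γ_s = (Z_in − Z_s)/(Z_in + Z_s) = (15.7 + j25.4)/(116 + j25.4), |Γ_s| = 0.252

|Γ| ≈ 0.252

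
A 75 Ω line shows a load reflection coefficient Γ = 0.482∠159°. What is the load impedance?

Z_L = Z_0·(1 + Γ)/(1 − Γ) = 75·(0.55 + j0.173)/(1.45 − j0.173)

Z_L ≈ 27 + j12.2 Ω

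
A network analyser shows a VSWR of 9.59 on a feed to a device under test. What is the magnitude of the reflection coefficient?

|Γ| ≈ 0.811

|Γ| = (S − 1)/(S + 1) = (9.59 − 1)/(9.59 + 1) = 8.59/10.6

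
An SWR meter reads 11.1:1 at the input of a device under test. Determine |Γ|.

|Γ| ≈ 0.835

|Γ| = (S − 1)/(S + 1) = (11.1 − 1)/(11.1 + 1) = 10.1/12.1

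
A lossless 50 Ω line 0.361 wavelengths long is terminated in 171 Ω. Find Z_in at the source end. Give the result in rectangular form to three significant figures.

Z_in ≈ 23.5 + j36.1 Ω

βl = 2π × 0.361 = 130°
tan(βl) = tan(130°) = -1.19
Z_in = Z_0·(Z_L + jZ_0·tanβl)/(Z_0 + jZ_L·tanβl)
     = 50·(171 − j59.7)/(50 − j204)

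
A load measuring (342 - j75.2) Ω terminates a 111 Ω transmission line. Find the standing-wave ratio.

Γ = (Z_L − Z_0)/(Z_L + Z_0) = (231 − j75.2)/(453 − j75.2)
|Γ| = 243/459 = 0.529
VSWR = (1 + |Γ|)/(1 − |Γ|) = 1.53/0.471

VSWR ≈ 3.25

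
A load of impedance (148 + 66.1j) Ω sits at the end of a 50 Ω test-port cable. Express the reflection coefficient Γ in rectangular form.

Γ = (Z_L − Z_0)/(Z_L + Z_0) = (98 + j66.1)/(198 + j66.1)

Γ ≈ 0.546 + j0.152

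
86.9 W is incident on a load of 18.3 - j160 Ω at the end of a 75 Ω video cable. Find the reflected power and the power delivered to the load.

P_reflected ≈ 73 W; P_delivered ≈ 13.9 W

|Γ| = |(-56.7 − j160)/(93.3 − j160)| = 0.916
|Γ|² = 0.84
P_refl = |Γ|²·P_inc = 73 W, P_del = (1 − |Γ|²)·P_inc = 13.9 W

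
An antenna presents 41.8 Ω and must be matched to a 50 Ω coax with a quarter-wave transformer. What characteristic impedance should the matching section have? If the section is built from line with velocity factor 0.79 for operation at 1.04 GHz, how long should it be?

Z_qwt ≈ 45.7 Ω; length ≈ 5.7 cm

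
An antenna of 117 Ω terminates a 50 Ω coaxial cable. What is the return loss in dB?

RL ≈ 7.93 dB

Γ = (117 − 50)/(117 + 50) = 0.401
RL = −20·log₁₀|Γ| = −20·log₁₀(0.401)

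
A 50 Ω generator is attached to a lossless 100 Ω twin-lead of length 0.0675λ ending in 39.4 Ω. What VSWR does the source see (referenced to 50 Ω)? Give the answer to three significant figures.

βl = 2π × 0.0675 = 24.3°
tan(βl) = 0.452
Z_in = Z_0·(Z_L + jZ_0·tanβl)/(Z_0 + jZ_L·tanβl) = 46 + j37 Ω
Γ_s = (Z_in − Z_s)/(Z_in + Z_s) = (-4.02 + j37)/(96 + j37), |Γ_s| = 0.362
VSWR = (1 + |Γ_s|)/(1 − |Γ_s|)

VSWR ≈ 2.13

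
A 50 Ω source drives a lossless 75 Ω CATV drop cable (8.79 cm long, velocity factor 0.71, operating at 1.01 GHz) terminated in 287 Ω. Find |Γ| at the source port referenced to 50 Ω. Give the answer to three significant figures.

λ = v/f = 0.71·c / 1.01 GHz = 0.211 m
βl = 2π·l/λ = 2π × 0.417 = 150°
tan(βl) = -0.576
Z_in = Z_0·(Z_L + jZ_0·tanβl)/(Z_0 + jZ_L·tanβl) = 65.2 + j101 Ω
Γ_s = (Z_in − Z_s)/(Z_in + Z_s) = (15.2 + j101)/(115 + j101), |Γ_s| = 0.665

|Γ| ≈ 0.665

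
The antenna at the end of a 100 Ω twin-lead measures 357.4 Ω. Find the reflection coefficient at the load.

Γ = (Z_L − Z_0)/(Z_L + Z_0) = (357.4 − 100)/(357.4 + 100) = 257.4/457.4

Γ = 0.563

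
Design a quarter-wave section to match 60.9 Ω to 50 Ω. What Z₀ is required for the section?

Z_qwt = √(Z_0·R_L) = √(50 × 60.9) = √3045

Z_qwt ≈ 55.2 Ω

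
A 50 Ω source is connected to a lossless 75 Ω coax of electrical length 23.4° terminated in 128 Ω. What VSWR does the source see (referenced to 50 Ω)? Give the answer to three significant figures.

VSWR ≈ 2.38

tan(βl) = 0.433
Z_in = Z_0·(Z_L + jZ_0·tanβl)/(Z_0 + jZ_L·tanβl) = 98.3 − j40.2 Ω
Γ_s = (Z_in − Z_s)/(Z_in + Z_s) = (48.3 − j40.2)/(148 − j40.2), |Γ_s| = 0.409
VSWR = (1 + |Γ_s|)/(1 − |Γ_s|)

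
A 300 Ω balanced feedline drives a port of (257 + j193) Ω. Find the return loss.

Γ = (-43 + j193)/(557 + j193), |Γ| = 0.335
RL = −20·log₁₀|Γ| = −20·log₁₀(0.335)

RL ≈ 9.49 dB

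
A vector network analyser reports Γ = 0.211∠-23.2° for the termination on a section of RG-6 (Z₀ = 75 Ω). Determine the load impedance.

Z_L ≈ 109 − j19 Ω

Z_L = Z_0·(1 + Γ)/(1 − Γ) = 75·(1.19 − j0.0831)/(0.806 + j0.0831)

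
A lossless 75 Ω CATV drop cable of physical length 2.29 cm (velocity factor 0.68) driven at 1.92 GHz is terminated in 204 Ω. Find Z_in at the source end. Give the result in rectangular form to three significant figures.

λ = v/f = 0.68·c / 1.92 GHz = 0.106 m
βl = 2π·l/λ = 2π × 0.216 = 77.6°
tan(βl) = tan(77.6°) = 4.54
Z_in = Z_0·(Z_L + jZ_0·tanβl)/(Z_0 + jZ_L·tanβl)
     = 75·(204 + j341)/(75 + j927)

Z_in ≈ 28.7 − j14.2 Ω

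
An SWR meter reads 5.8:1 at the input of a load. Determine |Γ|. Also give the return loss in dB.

|Γ| ≈ 0.706; return loss ≈ 3.03 dB

|Γ| = (S − 1)/(S + 1) = (5.8 − 1)/(5.8 + 1) = 4.8/6.8
RL = −20·log₁₀|Γ| = −20·log₁₀(0.706)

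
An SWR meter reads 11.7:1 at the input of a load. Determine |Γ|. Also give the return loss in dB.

|Γ| ≈ 0.843; return loss ≈ 1.49 dB

|Γ| = (S − 1)/(S + 1) = (11.7 − 1)/(11.7 + 1) = 10.7/12.7
RL = −20·log₁₀|Γ| = −20·log₁₀(0.843)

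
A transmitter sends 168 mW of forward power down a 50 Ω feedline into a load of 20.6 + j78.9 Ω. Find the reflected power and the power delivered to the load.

P_reflected ≈ 106 mW; P_delivered ≈ 61.7 mW

|Γ| = |(-29.4 + j78.9)/(70.6 + j78.9)| = 0.795
|Γ|² = 0.632
P_refl = |Γ|²·P_inc = 106 mW, P_del = (1 − |Γ|²)·P_inc = 61.7 mW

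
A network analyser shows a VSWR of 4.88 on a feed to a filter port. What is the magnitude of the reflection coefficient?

|Γ| ≈ 0.66

|Γ| = (S − 1)/(S + 1) = (4.88 − 1)/(4.88 + 1) = 3.88/5.88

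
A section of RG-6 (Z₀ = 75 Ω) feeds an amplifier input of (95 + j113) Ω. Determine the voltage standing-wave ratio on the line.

Γ = (Z_L − Z_0)/(Z_L + Z_0) = (20 + j113)/(170 + j113)
|Γ| = 115/204 = 0.562
VSWR = (1 + |Γ|)/(1 − |Γ|) = 1.56/0.438

VSWR ≈ 3.57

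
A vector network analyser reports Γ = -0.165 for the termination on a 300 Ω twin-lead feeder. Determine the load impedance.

Z_L = Z_0·(1 + Γ)/(1 − Γ) = 300·(0.835)/(1.17)

Z_L ≈ 215 Ω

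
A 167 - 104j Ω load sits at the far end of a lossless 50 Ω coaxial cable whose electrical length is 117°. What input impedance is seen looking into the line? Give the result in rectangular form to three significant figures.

Z_in ≈ 15.4 + j32.7 Ω

tan(βl) = tan(117°) = -1.96
Z_in = Z_0·(Z_L + jZ_0·tanβl)/(Z_0 + jZ_L·tanβl)
     = 50·(167 − j202)/(-154 − j328)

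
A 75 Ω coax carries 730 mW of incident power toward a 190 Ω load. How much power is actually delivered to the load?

Γ = (190 − 75)/(190 + 75) = 0.434
|Γ|² = 0.188
P_refl = |Γ|²·P_inc = 137 mW, P_del = (1 − |Γ|²)·P_inc = 593 mW

P_delivered ≈ 593 mW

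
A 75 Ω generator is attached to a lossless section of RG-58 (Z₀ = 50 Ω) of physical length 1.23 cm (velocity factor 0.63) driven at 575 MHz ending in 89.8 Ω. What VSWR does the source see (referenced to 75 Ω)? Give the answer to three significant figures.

λ = v/f = 0.63·c / 575 MHz = 0.329 m
βl = 2π·l/λ = 2π × 0.0374 = 13.5°
tan(βl) = 0.24
Z_in = Z_0·(Z_L + jZ_0·tanβl)/(Z_0 + jZ_L·tanβl) = 80.1 − j22.5 Ω
Γ_s = (Z_in − Z_s)/(Z_in + Z_s) = (5.12 − j22.5)/(155 − j22.5), |Γ_s| = 0.147
VSWR = (1 + |Γ_s|)/(1 − |Γ_s|)

VSWR ≈ 1.35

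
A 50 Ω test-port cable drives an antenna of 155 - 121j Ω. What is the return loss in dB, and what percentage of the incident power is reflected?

RL ≈ 3.44 dB; 45.3% of incident power reflected

Γ = (105 − j121)/(205 − j121), |Γ| = 0.673
RL = −20·log₁₀(0.673) = 3.44 dB
P_refl/P_inc = |Γ|² = 0.453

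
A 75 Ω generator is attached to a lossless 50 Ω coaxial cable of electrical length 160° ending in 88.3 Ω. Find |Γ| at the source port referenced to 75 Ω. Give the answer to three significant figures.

|Γ| ≈ 0.186

tan(βl) = -0.364
Z_in = Z_0·(Z_L + jZ_0·tanβl)/(Z_0 + jZ_L·tanβl) = 70.8 + j27.3 Ω
Γ_s = (Z_in − Z_s)/(Z_in + Z_s) = (-4.24 + j27.3)/(146 + j27.3), |Γ_s| = 0.186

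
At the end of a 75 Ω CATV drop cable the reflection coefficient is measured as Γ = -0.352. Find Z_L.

Z_L ≈ 35.9 Ω

Z_L = Z_0·(1 + Γ)/(1 − Γ) = 75·(0.648)/(1.35)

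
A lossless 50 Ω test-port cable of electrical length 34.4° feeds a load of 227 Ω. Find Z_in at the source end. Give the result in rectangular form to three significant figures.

Z_in ≈ 31.3 − j63 Ω

tan(βl) = tan(34.4°) = 0.685
Z_in = Z_0·(Z_L + jZ_0·tanβl)/(Z_0 + jZ_L·tanβl)
     = 50·(227 + j34.2)/(50 + j155)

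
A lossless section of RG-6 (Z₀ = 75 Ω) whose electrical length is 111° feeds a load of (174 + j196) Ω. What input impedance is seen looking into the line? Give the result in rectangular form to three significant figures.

tan(βl) = tan(111°) = -2.61
Z_in = Z_0·(Z_L + jZ_0·tanβl)/(Z_0 + jZ_L·tanβl)
     = 75·(174 + j0.618)/(586 − j453)

Z_in ≈ 13.9 + j10.8 Ω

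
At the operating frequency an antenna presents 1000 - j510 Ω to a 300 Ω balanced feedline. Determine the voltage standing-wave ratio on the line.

Γ = (Z_L − Z_0)/(Z_L + Z_0) = (700 − j510)/(1300 − j510)
|Γ| = 866/1400 = 0.62
VSWR = (1 + |Γ|)/(1 − |Γ|) = 1.62/0.38

VSWR ≈ 4.27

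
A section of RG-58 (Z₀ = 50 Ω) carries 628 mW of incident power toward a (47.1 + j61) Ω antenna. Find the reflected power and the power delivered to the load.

|Γ| = |(-2.9 + j61)/(97.1 + j61)| = 0.533
|Γ|² = 0.284
P_refl = |Γ|²·P_inc = 178 mW, P_del = (1 − |Γ|²)·P_inc = 450 mW

P_reflected ≈ 178 mW; P_delivered ≈ 450 mW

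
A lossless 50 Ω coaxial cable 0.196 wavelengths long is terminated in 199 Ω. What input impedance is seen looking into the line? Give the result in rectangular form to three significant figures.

βl = 2π × 0.196 = 70.6°
tan(βl) = tan(70.6°) = 2.83
Z_in = Z_0·(Z_L + jZ_0·tanβl)/(Z_0 + jZ_L·tanβl)
     = 50·(199 + j142)/(50 + j564)

Z_in ≈ 14 − j16.4 Ω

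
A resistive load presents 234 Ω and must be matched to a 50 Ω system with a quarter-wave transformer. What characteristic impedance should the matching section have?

Z_qwt ≈ 108 Ω

Z_qwt = √(Z_0·R_L) = √(50 × 234) = √11700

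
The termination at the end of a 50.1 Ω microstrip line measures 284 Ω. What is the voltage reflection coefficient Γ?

Γ = (Z_L − Z_0)/(Z_L + Z_0) = (284 − 50.1)/(284 + 50.1) = 233.9/334.1

Γ = 0.7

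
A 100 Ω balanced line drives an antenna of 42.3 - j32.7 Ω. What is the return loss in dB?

Γ = (-57.7 − j32.7)/(142.3 − j32.7), |Γ| = 0.454
RL = −20·log₁₀|Γ| = −20·log₁₀(0.454)

RL ≈ 6.85 dB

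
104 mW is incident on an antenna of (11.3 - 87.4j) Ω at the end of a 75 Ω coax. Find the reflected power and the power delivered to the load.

P_reflected ≈ 80.6 mW; P_delivered ≈ 23.4 mW

|Γ| = |(-63.7 − j87.4)/(86.3 − j87.4)| = 0.881
|Γ|² = 0.775
P_refl = |Γ|²·P_inc = 80.6 mW, P_del = (1 − |Γ|²)·P_inc = 23.4 mW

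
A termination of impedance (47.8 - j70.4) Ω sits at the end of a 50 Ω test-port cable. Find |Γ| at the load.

|Γ| ≈ 0.585

Γ = (Z_L − Z_0)/(Z_L + Z_0) = (-2.2 − j70.4)/(97.8 − j70.4)
|Γ| = 70.4/121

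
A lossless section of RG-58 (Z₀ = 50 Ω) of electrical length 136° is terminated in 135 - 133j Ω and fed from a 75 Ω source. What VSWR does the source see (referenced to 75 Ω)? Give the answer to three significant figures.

VSWR ≈ 5.08

tan(βl) = -0.966
Z_in = Z_0·(Z_L + jZ_0·tanβl)/(Z_0 + jZ_L·tanβl) = 28.2 + j68.7 Ω
Γ_s = (Z_in − Z_s)/(Z_in + Z_s) = (-46.8 + j68.7)/(103 + j68.7), |Γ_s| = 0.671
VSWR = (1 + |Γ_s|)/(1 − |Γ_s|)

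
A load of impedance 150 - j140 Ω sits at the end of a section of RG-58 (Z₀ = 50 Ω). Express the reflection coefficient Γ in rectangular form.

Γ ≈ 0.664 − j0.235

Γ = (Z_L − Z_0)/(Z_L + Z_0) = (100 − j140)/(200 − j140)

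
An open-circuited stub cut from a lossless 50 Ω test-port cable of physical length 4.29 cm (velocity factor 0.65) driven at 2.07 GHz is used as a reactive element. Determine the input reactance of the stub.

X_in ≈ 174 Ω (inductive)

λ = v/f = 0.65·c / 2.07 GHz = 0.0942 m
βl = 2π·l/λ = 2π × 0.455 = 164°
tan(βl) = -0.288
For an open-circuited stub, Z_in = −jZ_0·cot(βl) = −jZ_0/tan(βl)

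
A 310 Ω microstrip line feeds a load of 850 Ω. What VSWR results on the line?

For a purely resistive load, VSWR = R_L/Z_0 or Z_0/R_L (whichever > 1) = 850/310

VSWR ≈ 2.74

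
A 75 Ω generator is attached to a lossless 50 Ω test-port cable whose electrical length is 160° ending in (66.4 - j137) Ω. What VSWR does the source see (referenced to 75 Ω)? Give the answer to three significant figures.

VSWR ≈ 5.09

tan(βl) = -0.364
Z_in = Z_0·(Z_L + jZ_0·tanβl)/(Z_0 + jZ_L·tanβl) = 322 + j136 Ω
Γ_s = (Z_in − Z_s)/(Z_in + Z_s) = (247 + j136)/(397 + j136), |Γ_s| = 0.672
VSWR = (1 + |Γ_s|)/(1 − |Γ_s|)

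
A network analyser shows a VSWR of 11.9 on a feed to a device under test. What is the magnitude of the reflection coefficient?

|Γ| ≈ 0.845

|Γ| = (S − 1)/(S + 1) = (11.9 − 1)/(11.9 + 1) = 10.9/12.9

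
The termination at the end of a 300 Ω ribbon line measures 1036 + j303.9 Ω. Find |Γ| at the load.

Γ = (Z_L − Z_0)/(Z_L + Z_0) = (736 + j303.9)/(1336 + j303.9)
|Γ| = 796/1370

|Γ| ≈ 0.581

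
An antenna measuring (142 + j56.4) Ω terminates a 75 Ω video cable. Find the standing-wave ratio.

Γ = (Z_L − Z_0)/(Z_L + Z_0) = (67 + j56.4)/(217 + j56.4)
|Γ| = 87.6/224 = 0.391
VSWR = (1 + |Γ|)/(1 − |Γ|) = 1.39/0.609

VSWR ≈ 2.28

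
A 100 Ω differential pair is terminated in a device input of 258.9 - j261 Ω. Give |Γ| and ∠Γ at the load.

Γ ≈ 0.689 ∠ -22.6°

Γ = (Z_L − Z_0)/(Z_L + Z_0) = (158.9 − j261)/(358.9 − j261)
|Γ| = 306/444 = 0.689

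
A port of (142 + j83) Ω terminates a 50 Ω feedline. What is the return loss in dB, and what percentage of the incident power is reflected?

Γ = (92 + j83)/(192 + j83), |Γ| = 0.592
RL = −20·log₁₀(0.592) = 4.55 dB
P_refl/P_inc = |Γ|² = 0.351

RL ≈ 4.55 dB; 35.1% of incident power reflected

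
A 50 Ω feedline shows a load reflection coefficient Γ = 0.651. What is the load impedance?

Z_L ≈ 237 Ω

Z_L = Z_0·(1 + Γ)/(1 − Γ) = 50·(1.65)/(0.349)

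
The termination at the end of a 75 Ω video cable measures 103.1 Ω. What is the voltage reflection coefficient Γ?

Γ = (Z_L − Z_0)/(Z_L + Z_0) = (103.1 − 75)/(103.1 + 75) = 28.1/178.1

Γ = 0.158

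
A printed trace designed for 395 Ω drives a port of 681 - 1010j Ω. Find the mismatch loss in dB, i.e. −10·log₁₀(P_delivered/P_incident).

Γ = (286 − j1010)/(1076 − j1010), |Γ| = 0.711
|Γ|² = 0.506, so P_del/P_inc = 1 − |Γ|² = 0.494
ML = −10·log₁₀(1 − |Γ|²)

mismatch loss ≈ 3.06 dB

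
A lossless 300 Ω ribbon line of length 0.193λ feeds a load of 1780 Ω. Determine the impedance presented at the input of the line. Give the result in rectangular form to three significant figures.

βl = 2π × 0.193 = 69.5°
tan(βl) = tan(69.5°) = 2.67
Z_in = Z_0·(Z_L + jZ_0·tanβl)/(Z_0 + jZ_L·tanβl)
     = 300·(1780 + j802)/(300 + j4760)

Z_in ≈ 57.4 − j109 Ω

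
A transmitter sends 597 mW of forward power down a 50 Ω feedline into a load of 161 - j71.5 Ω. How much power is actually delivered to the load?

|Γ| = |(111 − j71.5)/(211 − j71.5)| = 0.593
|Γ|² = 0.351
P_refl = |Γ|²·P_inc = 210 mW, P_del = (1 − |Γ|²)·P_inc = 387 mW

P_delivered ≈ 387 mW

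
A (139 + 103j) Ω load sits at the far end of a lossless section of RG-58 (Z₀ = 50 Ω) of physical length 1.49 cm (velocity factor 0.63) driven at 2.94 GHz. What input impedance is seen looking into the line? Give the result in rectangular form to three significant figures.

Z_in ≈ 12.2 − j14.3 Ω

λ = v/f = 0.63·c / 2.94 GHz = 0.0643 m
βl = 2π·l/λ = 2π × 0.232 = 83.4°
tan(βl) = tan(83.4°) = 8.7
Z_in = Z_0·(Z_L + jZ_0·tanβl)/(Z_0 + jZ_L·tanβl)
     = 50·(139 + j538)/(-846 + j1210)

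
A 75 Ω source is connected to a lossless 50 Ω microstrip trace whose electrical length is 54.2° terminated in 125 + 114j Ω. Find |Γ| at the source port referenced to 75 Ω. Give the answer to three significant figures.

tan(βl) = 1.39
Z_in = Z_0·(Z_L + jZ_0·tanβl)/(Z_0 + jZ_L·tanβl) = 21.9 − j49.7 Ω
Γ_s = (Z_in − Z_s)/(Z_in + Z_s) = (-53.1 − j49.7)/(96.9 − j49.7), |Γ_s| = 0.668

|Γ| ≈ 0.668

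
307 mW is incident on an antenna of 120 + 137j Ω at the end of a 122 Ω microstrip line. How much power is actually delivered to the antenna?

P_delivered ≈ 232 mW

|Γ| = |(-2 + j137)/(242 + j137)| = 0.493
|Γ|² = 0.243
P_refl = |Γ|²·P_inc = 74.5 mW, P_del = (1 − |Γ|²)·P_inc = 232 mW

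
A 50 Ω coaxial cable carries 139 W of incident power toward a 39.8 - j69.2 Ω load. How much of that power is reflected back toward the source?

P_reflected ≈ 52.9 W

|Γ| = |(-10.2 − j69.2)/(89.8 − j69.2)| = 0.617
|Γ|² = 0.381
P_refl = |Γ|²·P_inc = 52.9 W, P_del = (1 − |Γ|²)·P_inc = 86.1 W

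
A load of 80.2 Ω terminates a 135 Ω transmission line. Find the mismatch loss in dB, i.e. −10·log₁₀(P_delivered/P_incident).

Γ = (80.2 − 135)/(80.2 + 135) = -0.255
|Γ|² = 0.0648, so P_del/P_inc = 1 − |Γ|² = 0.935
ML = −10·log₁₀(1 − |Γ|²)

mismatch loss ≈ 0.291 dB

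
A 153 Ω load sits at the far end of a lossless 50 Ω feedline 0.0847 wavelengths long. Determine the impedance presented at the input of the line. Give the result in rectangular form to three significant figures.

βl = 2π × 0.0847 = 30.5°
tan(βl) = tan(30.5°) = 0.589
Z_in = Z_0·(Z_L + jZ_0·tanβl)/(Z_0 + jZ_L·tanβl)
     = 50·(153 + j29.4)/(50 + j90.1)

Z_in ≈ 48.5 − j58 Ω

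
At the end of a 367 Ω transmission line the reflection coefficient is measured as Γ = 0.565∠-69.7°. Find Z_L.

Z_L ≈ 269 − j419 Ω

Z_L = Z_0·(1 + Γ)/(1 − Γ) = 367·(1.2 − j0.53)/(0.804 + j0.53)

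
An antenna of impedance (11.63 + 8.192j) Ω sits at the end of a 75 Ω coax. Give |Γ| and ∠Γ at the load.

Γ ≈ 0.734 ∠ 167°

Γ = (Z_L − Z_0)/(Z_L + Z_0) = (-63.37 + j8.192)/(86.63 + j8.192)
|Γ| = 63.9/87 = 0.734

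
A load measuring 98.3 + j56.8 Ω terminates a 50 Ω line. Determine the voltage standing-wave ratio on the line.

VSWR ≈ 2.77

Γ = (Z_L − Z_0)/(Z_L + Z_0) = (48.3 + j56.8)/(148.3 + j56.8)
|Γ| = 74.6/159 = 0.47
VSWR = (1 + |Γ|)/(1 − |Γ|) = 1.47/0.53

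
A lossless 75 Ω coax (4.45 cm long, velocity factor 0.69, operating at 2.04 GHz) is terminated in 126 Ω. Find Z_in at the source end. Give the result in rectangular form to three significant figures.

Z_in ≈ 100 + j37.9 Ω

λ = v/f = 0.69·c / 2.04 GHz = 0.101 m
βl = 2π·l/λ = 2π × 0.439 = 158°
tan(βl) = tan(158°) = -0.406
Z_in = Z_0·(Z_L + jZ_0·tanβl)/(Z_0 + jZ_L·tanβl)
     = 75·(126 − j30.5)/(75 − j51.2)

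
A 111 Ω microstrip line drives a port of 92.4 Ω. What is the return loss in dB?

RL ≈ 20.8 dB

Γ = (92.4 − 111)/(92.4 + 111) = -0.0914
RL = −20·log₁₀|Γ| = −20·log₁₀(0.0914)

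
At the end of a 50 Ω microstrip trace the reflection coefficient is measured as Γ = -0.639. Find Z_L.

Z_L ≈ 11 Ω

Z_L = Z_0·(1 + Γ)/(1 − Γ) = 50·(0.361)/(1.64)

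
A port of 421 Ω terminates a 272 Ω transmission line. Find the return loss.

Γ = (421 − 272)/(421 + 272) = 0.215
RL = −20·log₁₀|Γ| = −20·log₁₀(0.215)

RL ≈ 13.4 dB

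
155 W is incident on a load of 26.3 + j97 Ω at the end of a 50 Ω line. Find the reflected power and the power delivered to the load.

P_reflected ≈ 101 W; P_delivered ≈ 53.5 W

|Γ| = |(-23.7 + j97)/(76.3 + j97)| = 0.809
|Γ|² = 0.655
P_refl = |Γ|²·P_inc = 101 W, P_del = (1 − |Γ|²)·P_inc = 53.5 W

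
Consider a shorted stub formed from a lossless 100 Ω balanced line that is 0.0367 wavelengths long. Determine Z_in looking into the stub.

βl = 2π × 0.0367 = 13.2°
tan(βl) = 0.235
For a shorted stub, Z_in = jZ_0·tan(βl)

Z_in ≈ +j23.5 Ω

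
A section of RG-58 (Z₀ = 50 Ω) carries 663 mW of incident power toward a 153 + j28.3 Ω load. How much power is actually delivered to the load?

P_delivered ≈ 483 mW

|Γ| = |(103 + j28.3)/(203 + j28.3)| = 0.521
|Γ|² = 0.272
P_refl = |Γ|²·P_inc = 180 mW, P_del = (1 − |Γ|²)·P_inc = 483 mW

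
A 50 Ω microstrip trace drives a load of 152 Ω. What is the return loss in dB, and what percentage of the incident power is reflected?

RL ≈ 5.94 dB; 25.5% of incident power reflected

Γ = (152 − 50)/(152 + 50) = 0.505
RL = −20·log₁₀(0.505) = 5.94 dB
P_refl/P_inc = |Γ|² = 0.255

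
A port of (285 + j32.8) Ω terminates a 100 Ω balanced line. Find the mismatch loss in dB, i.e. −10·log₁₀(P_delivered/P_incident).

Γ = (185 + j32.8)/(385 + j32.8), |Γ| = 0.486
|Γ|² = 0.236, so P_del/P_inc = 1 − |Γ|² = 0.764
ML = −10·log₁₀(1 − |Γ|²)

mismatch loss ≈ 1.17 dB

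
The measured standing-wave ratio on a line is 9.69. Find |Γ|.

|Γ| = (S − 1)/(S + 1) = (9.69 − 1)/(9.69 + 1) = 8.69/10.7

|Γ| ≈ 0.813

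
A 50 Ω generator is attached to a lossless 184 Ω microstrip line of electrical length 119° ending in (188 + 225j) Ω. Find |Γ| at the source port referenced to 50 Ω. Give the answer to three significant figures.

tan(βl) = -1.8
Z_in = Z_0·(Z_L + jZ_0·tanβl)/(Z_0 + jZ_L·tanβl) = 58.5 + j0.268 Ω
Γ_s = (Z_in − Z_s)/(Z_in + Z_s) = (8.49 + j0.268)/(108 + j0.268), |Γ_s| = 0.0783

|Γ| ≈ 0.0783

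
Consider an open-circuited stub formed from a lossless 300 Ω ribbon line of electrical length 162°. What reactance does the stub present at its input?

X_in ≈ 923 Ω (inductive)

tan(βl) = -0.325
For an open-circuited stub, Z_in = −jZ_0·cot(βl) = −jZ_0/tan(βl)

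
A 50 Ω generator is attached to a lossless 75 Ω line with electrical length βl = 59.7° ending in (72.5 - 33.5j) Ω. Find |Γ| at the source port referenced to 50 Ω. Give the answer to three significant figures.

|Γ| ≈ 0.0829

tan(βl) = 1.71
Z_in = Z_0·(Z_L + jZ_0·tanβl)/(Z_0 + jZ_L·tanβl) = 48.7 + j8.11 Ω
Γ_s = (Z_in − Z_s)/(Z_in + Z_s) = (-1.31 + j8.11)/(98.7 + j8.11), |Γ_s| = 0.0829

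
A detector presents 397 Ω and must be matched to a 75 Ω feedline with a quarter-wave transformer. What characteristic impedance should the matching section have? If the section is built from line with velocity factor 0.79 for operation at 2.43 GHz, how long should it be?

Z_qwt = √(Z_0·R_L) = √(75 × 397) = √29780
λ = 0.79·c/f = 0.0975 m, so l = λ/4 = 0.0244 m

Z_qwt ≈ 173 Ω; length ≈ 2.44 cm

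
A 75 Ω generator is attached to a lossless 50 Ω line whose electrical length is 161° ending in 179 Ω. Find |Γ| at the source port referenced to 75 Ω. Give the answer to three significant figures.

|Γ| ≈ 0.464

tan(βl) = -0.344
Z_in = Z_0·(Z_L + jZ_0·tanβl)/(Z_0 + jZ_L·tanβl) = 79.5 + j80.7 Ω
Γ_s = (Z_in − Z_s)/(Z_in + Z_s) = (4.47 + j80.7)/(154 + j80.7), |Γ_s| = 0.464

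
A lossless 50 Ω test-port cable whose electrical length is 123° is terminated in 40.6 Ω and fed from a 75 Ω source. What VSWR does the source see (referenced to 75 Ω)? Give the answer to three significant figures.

VSWR ≈ 1.46

tan(βl) = -1.54
Z_in = Z_0·(Z_L + jZ_0·tanβl)/(Z_0 + jZ_L·tanβl) = 53.4 − j10.2 Ω
Γ_s = (Z_in − Z_s)/(Z_in + Z_s) = (-21.6 − j10.2)/(128 − j10.2), |Γ_s| = 0.186
VSWR = (1 + |Γ_s|)/(1 − |Γ_s|)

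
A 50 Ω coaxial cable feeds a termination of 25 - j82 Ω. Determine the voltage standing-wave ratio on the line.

Γ = (Z_L − Z_0)/(Z_L + Z_0) = (-25 − j82)/(75 − j82)
|Γ| = 85.7/111 = 0.771
VSWR = (1 + |Γ|)/(1 − |Γ|) = 1.77/0.229

VSWR ≈ 7.75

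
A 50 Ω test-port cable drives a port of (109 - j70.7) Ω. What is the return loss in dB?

Γ = (59 − j70.7)/(159 − j70.7), |Γ| = 0.529
RL = −20·log₁₀|Γ| = −20·log₁₀(0.529)

RL ≈ 5.53 dB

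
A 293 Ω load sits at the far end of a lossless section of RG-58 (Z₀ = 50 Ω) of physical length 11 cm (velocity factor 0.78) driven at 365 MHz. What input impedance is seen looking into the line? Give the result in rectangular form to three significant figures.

λ = v/f = 0.78·c / 365 MHz = 0.641 m
βl = 2π·l/λ = 2π × 0.172 = 61.8°
tan(βl) = tan(61.8°) = 1.86
Z_in = Z_0·(Z_L + jZ_0·tanβl)/(Z_0 + jZ_L·tanβl)
     = 50·(293 + j93.1)/(50 + j546)

Z_in ≈ 10.9 − j25.8 Ω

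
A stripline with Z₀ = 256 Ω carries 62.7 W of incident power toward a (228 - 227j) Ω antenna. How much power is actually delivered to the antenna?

P_delivered ≈ 51.2 W

|Γ| = |(-28 − j227)/(484 − j227)| = 0.428
|Γ|² = 0.183
P_refl = |Γ|²·P_inc = 11.5 W, P_del = (1 − |Γ|²)·P_inc = 51.2 W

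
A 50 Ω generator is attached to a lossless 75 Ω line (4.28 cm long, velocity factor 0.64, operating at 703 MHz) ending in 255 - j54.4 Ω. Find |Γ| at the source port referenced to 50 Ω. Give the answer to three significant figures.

|Γ| ≈ 0.52

λ = v/f = 0.64·c / 703 MHz = 0.273 m
βl = 2π·l/λ = 2π × 0.157 = 56.4°
tan(βl) = 1.51
Z_in = Z_0·(Z_L + jZ_0·tanβl)/(Z_0 + jZ_L·tanβl) = 27.2 − j38.7 Ω
Γ_s = (Z_in − Z_s)/(Z_in + Z_s) = (-22.8 − j38.7)/(77.2 − j38.7), |Γ_s| = 0.52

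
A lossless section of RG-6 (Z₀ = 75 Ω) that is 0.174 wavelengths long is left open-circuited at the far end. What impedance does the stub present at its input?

Z_in ≈ −j38.8 Ω

βl = 2π × 0.174 = 62.6°
tan(βl) = 1.93
For an open-circuited stub, Z_in = −jZ_0·cot(βl) = −jZ_0/tan(βl)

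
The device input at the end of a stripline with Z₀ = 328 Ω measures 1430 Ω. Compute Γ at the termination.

Γ = 0.627

Γ = (Z_L − Z_0)/(Z_L + Z_0) = (1430 − 328)/(1430 + 328) = 1102/1758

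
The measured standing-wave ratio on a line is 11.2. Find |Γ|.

|Γ| ≈ 0.836

|Γ| = (S − 1)/(S + 1) = (11.2 − 1)/(11.2 + 1) = 10.2/12.2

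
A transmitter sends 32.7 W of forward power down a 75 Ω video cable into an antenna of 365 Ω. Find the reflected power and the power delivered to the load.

Γ = (365 − 75)/(365 + 75) = 0.659
|Γ|² = 0.434
P_refl = |Γ|²·P_inc = 14.2 W, P_del = (1 − |Γ|²)·P_inc = 18.5 W

P_reflected ≈ 14.2 W; P_delivered ≈ 18.5 W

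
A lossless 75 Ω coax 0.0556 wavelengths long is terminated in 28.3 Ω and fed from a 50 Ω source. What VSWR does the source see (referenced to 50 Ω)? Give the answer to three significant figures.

VSWR ≈ 2.07

βl = 2π × 0.0556 = 20°
tan(βl) = 0.364
Z_in = Z_0·(Z_L + jZ_0·tanβl)/(Z_0 + jZ_L·tanβl) = 31.5 + j23 Ω
Γ_s = (Z_in − Z_s)/(Z_in + Z_s) = (-18.5 + j23)/(81.5 + j23), |Γ_s| = 0.349
VSWR = (1 + |Γ_s|)/(1 − |Γ_s|)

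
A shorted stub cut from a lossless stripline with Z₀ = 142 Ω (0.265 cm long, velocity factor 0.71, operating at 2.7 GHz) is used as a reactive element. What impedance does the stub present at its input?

λ = v/f = 0.71·c / 2.7 GHz = 0.0789 m
βl = 2π·l/λ = 2π × 0.0336 = 12.1°
tan(βl) = 0.214
For a shorted stub, Z_in = jZ_0·tan(βl)

Z_in ≈ +j30.4 Ω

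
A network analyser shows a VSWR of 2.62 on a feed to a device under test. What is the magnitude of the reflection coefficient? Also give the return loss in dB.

|Γ| = (S − 1)/(S + 1) = (2.62 − 1)/(2.62 + 1) = 1.62/3.62
RL = −20·log₁₀|Γ| = −20·log₁₀(0.448)

|Γ| ≈ 0.448; return loss ≈ 6.98 dB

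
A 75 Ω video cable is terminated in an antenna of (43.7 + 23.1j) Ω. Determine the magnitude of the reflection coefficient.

Γ = (Z_L − Z_0)/(Z_L + Z_0) = (-31.3 + j23.1)/(118.7 + j23.1)
|Γ| = 38.9/121

|Γ| ≈ 0.322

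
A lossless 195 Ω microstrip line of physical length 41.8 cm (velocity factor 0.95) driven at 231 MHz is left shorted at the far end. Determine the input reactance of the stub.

X_in ≈ -312 Ω (capacitive)

λ = v/f = 0.95·c / 231 MHz = 1.23 m
βl = 2π·l/λ = 2π × 0.339 = 122°
tan(βl) = -1.6
For a shorted stub, Z_in = jZ_0·tan(βl)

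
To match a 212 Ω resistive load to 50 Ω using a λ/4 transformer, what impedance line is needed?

Z_qwt ≈ 103 Ω

Z_qwt = √(Z_0·R_L) = √(50 × 212) = √10600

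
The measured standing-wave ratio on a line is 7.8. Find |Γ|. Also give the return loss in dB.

|Γ| ≈ 0.773; return loss ≈ 2.24 dB

|Γ| = (S − 1)/(S + 1) = (7.8 − 1)/(7.8 + 1) = 6.8/8.8
RL = −20·log₁₀|Γ| = −20·log₁₀(0.773)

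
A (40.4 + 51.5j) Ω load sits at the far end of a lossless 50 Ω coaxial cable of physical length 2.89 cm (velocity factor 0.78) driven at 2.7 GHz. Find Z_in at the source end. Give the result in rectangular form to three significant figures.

λ = v/f = 0.78·c / 2.7 GHz = 0.0867 m
βl = 2π·l/λ = 2π × 0.333 = 120°
tan(βl) = tan(120°) = -1.73
Z_in = Z_0·(Z_L + jZ_0·tanβl)/(Z_0 + jZ_L·tanβl)
     = 50·(40.4 − j34.9)/(139 − j69.8)

Z_in ≈ 16.6 − j4.21 Ω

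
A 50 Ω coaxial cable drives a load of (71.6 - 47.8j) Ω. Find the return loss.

RL ≈ 7.93 dB

Γ = (21.6 − j47.8)/(121.6 − j47.8), |Γ| = 0.401
RL = −20·log₁₀|Γ| = −20·log₁₀(0.401)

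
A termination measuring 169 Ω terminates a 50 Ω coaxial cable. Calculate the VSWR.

For a purely resistive load, VSWR = R_L/Z_0 or Z_0/R_L (whichever > 1) = 169/50

VSWR ≈ 3.38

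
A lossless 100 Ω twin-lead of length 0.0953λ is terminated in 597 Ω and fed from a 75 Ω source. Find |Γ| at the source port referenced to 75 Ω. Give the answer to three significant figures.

βl = 2π × 0.0953 = 34.3°
tan(βl) = 0.682
Z_in = Z_0·(Z_L + jZ_0·tanβl)/(Z_0 + jZ_L·tanβl) = 49.7 − j134 Ω
Γ_s = (Z_in − Z_s)/(Z_in + Z_s) = (-25.3 − j134)/(125 − j134), |Γ_s| = 0.746

|Γ| ≈ 0.746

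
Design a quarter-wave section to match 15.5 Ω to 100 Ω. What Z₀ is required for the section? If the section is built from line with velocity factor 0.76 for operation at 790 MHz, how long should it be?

Z_qwt ≈ 39.4 Ω; length ≈ 7.22 cm

Z_qwt = √(Z_0·R_L) = √(100 × 15.5) = √1550
λ = 0.76·c/f = 0.289 m, so l = λ/4 = 0.0722 m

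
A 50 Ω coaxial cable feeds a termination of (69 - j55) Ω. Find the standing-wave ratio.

Γ = (Z_L − Z_0)/(Z_L + Z_0) = (19 − j55)/(119 − j55)
|Γ| = 58.2/131 = 0.444
VSWR = (1 + |Γ|)/(1 − |Γ|) = 1.44/0.556

VSWR ≈ 2.6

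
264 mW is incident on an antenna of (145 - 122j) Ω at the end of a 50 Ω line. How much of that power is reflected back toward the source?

|Γ| = |(95 − j122)/(195 − j122)| = 0.672
|Γ|² = 0.452
P_refl = |Γ|²·P_inc = 119 mW, P_del = (1 − |Γ|²)·P_inc = 145 mW

P_reflected ≈ 119 mW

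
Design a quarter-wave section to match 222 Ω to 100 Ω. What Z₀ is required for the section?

Z_qwt ≈ 149 Ω

Z_qwt = √(Z_0·R_L) = √(100 × 222) = √22200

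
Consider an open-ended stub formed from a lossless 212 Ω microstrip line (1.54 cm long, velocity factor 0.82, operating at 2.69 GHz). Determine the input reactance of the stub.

X_in ≈ -119 Ω (capacitive)

λ = v/f = 0.82·c / 2.69 GHz = 0.0914 m
βl = 2π·l/λ = 2π × 0.168 = 60.6°
tan(βl) = 1.78
For an open-ended stub, Z_in = −jZ_0·cot(βl) = −jZ_0/tan(βl)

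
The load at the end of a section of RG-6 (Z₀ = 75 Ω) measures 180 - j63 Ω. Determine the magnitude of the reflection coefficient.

Γ = (Z_L − Z_0)/(Z_L + Z_0) = (105 − j63)/(255 − j63)
|Γ| = 122/263

|Γ| ≈ 0.466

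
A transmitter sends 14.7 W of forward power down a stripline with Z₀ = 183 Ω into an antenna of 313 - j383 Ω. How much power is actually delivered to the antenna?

|Γ| = |(130 − j383)/(496 − j383)| = 0.645
|Γ|² = 0.417
P_refl = |Γ|²·P_inc = 6.12 W, P_del = (1 − |Γ|²)·P_inc = 8.58 W

P_delivered ≈ 8.58 W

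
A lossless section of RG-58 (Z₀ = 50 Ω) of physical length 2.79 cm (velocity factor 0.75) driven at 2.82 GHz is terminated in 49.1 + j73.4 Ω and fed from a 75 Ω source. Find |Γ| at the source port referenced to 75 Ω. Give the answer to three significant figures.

λ = v/f = 0.75·c / 2.82 GHz = 0.0798 m
βl = 2π·l/λ = 2π × 0.35 = 126°
tan(βl) = -1.38
Z_in = Z_0·(Z_L + jZ_0·tanβl)/(Z_0 + jZ_L·tanβl) = 13 + j7.23 Ω
Γ_s = (Z_in − Z_s)/(Z_in + Z_s) = (-62 + j7.23)/(88 + j7.23), |Γ_s| = 0.708

|Γ| ≈ 0.708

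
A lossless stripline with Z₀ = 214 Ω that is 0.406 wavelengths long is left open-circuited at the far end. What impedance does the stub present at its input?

βl = 2π × 0.406 = 146°
tan(βl) = -0.67
For an open-circuited stub, Z_in = −jZ_0·cot(βl) = −jZ_0/tan(βl)

Z_in ≈ +j319 Ω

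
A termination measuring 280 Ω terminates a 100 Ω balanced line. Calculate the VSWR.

VSWR ≈ 2.8

Γ = (280 − 100)/(280 + 100) = 0.474
VSWR = (1 + 0.474)/(1 − 0.474)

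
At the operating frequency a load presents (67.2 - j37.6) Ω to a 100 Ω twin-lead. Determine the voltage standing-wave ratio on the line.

VSWR ≈ 1.82

Γ = (Z_L − Z_0)/(Z_L + Z_0) = (-32.8 − j37.6)/(167.2 − j37.6)
|Γ| = 49.9/171 = 0.291
VSWR = (1 + |Γ|)/(1 − |Γ|) = 1.29/0.709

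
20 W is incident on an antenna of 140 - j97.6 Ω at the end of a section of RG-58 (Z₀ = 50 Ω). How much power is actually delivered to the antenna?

|Γ| = |(90 − j97.6)/(190 − j97.6)| = 0.622
|Γ|² = 0.386
P_refl = |Γ|²·P_inc = 7.73 W, P_del = (1 − |Γ|²)·P_inc = 12.3 W

P_delivered ≈ 12.3 W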